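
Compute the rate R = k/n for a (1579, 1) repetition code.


Rate = k/n = 1/1579

1/1579


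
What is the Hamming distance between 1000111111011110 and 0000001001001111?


Count differing positions: ^ . . . ^ ^ . ^ ^ . . ^ . . . ^ = 7 differences

7


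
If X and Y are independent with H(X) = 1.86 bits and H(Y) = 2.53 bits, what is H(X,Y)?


For independent variables, H(X,Y) = H(X) + H(Y) = 1.86 + 2.53 = 4.39

4.39 bits


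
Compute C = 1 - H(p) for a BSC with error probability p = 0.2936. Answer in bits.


H(p) = -p*log2(p) - (1-p)*log2(1-p) = -0.2936*log2(0.2936) - 0.7064*log2(0.7064) = 0.519107 + 0.354219 = 0.8733. C = 1 - H(p) = 1 - 0.8733 = 0.1267

0.1267 bits


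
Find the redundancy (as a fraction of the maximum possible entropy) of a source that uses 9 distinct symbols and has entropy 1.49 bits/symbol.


H_max = log2(K) = log2(9) = 3.1699 bits/symbol. Redundancy = 1 - H/H_max = 1 - 1.49/3.1699 = 1 - 0.47 = 0.53

0.53


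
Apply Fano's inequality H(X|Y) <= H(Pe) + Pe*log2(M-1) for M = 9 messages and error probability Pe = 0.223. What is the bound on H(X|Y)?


H(Pe) = -Pe*log2(Pe) - (1-Pe)*log2(1-Pe) = -0.223*log2(0.223) - 0.777*log2(0.777) = 0.482769 + 0.282838 = 0.7656. Pe*log2(M-1) = 0.223*log2(8) = 0.669000. Bound = H(Pe) + Pe*log2(M-1) = 0.482769 + 0.282838 + 0.669000 = 1.4346

1.4346 bits


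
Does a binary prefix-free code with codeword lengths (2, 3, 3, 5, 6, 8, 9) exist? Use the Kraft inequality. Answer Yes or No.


Kraft sum = sum(2^(-l_i)) = 0.5527, need <= 1. Result: satisfied (a binary prefix-free code with these lengths exists)

Yes


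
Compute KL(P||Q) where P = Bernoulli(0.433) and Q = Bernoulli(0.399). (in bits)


KL = p*log2(p/q) + (1-p)*log2((1-p)/(1-q)) = 0.433*log2(0.433/0.399) + 0.567*log2(0.567/0.601) = 0.0034

0.0034 bits


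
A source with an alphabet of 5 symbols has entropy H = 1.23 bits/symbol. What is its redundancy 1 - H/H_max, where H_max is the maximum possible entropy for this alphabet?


H_max = log2(K) = log2(5) = 2.3219 bits/symbol. Redundancy = 1 - H/H_max = 1 - 1.23/2.3219 = 1 - 0.5297 = 0.4703

0.4703


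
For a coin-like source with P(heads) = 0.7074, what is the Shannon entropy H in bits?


H = -p*log2(p) - (1-p)*log2(1-p). -0.7074*log2(0.7074) = 0.353277; -0.2926*log2(0.2926) = 0.518779. H = 0.353277 + 0.518779 = 0.8721

0.8721 bits


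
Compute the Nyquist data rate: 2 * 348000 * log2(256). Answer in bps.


Rate = 2 * B * log2(M) = 2 * 348000 * 8.0 = 5568000.0

5568000.0 bps


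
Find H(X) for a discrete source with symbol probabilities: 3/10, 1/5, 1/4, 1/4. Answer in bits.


H = -sum(p_i * log2(p_i)). Terms: -(3/10)*log2(3/10) = 0.521090; -(1/5)*log2(1/5) = 0.464386; -(1/4)*log2(1/4) = 0.500000; -(1/4)*log2(1/4) = 0.500000. H = 0.521090 + 0.464386 + 0.500000 + 0.500000 = 1.9855

1.9855 bits


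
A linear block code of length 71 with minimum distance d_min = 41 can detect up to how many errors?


Detection capability = d_min - 1 = 41 - 1 = 40

40 errors


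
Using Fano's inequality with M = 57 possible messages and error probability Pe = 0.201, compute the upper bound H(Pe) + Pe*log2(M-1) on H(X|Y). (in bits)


H(Pe) = -Pe*log2(Pe) - (1-Pe)*log2(1-Pe) = -0.201*log2(0.201) - 0.799*log2(0.799) = 0.465261 + 0.258662 = 0.7239. Pe*log2(M-1) = 0.201*log2(56) = 1.167278. Bound = H(Pe) + Pe*log2(M-1) = 0.465261 + 0.258662 + 1.167278 = 1.8912

1.8912 bits


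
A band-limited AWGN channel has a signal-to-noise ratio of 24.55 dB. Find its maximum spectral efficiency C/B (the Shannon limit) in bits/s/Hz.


SNR_linear = 10^(24.55/10) = 285.1018; C/B = log2(1 + SNR_linear) = log2(1 + 285.1018) = 8.1604

8.1604 bits/s/Hz


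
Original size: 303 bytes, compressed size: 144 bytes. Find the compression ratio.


Ratio = original / compressed = 303 / 144 = 2.1042

2.1042


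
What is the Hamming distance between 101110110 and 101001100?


Count differing positions: . . . ^ ^ ^ . ^ . = 4 differences

4


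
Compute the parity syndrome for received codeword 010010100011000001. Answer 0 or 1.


Syndrome = XOR of all bits = 0 XOR 1 XOR 0 XOR 0 XOR 1 XOR 0 XOR 1 XOR 0 XOR 0 XOR 0 XOR 1 XOR 1 XOR 0 XOR 0 XOR 0 XOR 0 XOR 0 XOR 1 = 0

0


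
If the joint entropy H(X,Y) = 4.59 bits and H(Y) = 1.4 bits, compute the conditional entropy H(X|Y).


H(X|Y) = H(X,Y) - H(Y) = 4.59 - 1.4 = 3.19

3.19 bits


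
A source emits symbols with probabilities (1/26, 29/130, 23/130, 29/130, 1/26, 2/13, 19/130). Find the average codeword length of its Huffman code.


Huffman construction (repeatedly merge the two least-probable nodes; each merge adds 1 bit to every symbol beneath it): 1/26 + 1/26 = 1/13; 1/13 + 19/130 = 29/130; 2/13 + 23/130 = 43/130; 29/130 + 29/130 = 29/65; 29/130 + 43/130 = 36/65; 29/65 + 36/65 = 1. Resulting codeword lengths (in the order the probabilities were given): (4, 2, 3, 2, 4, 3, 3). L_avg = sum(p_i * l_i) = 1/26*4 + 29/130*2 + 23/130*3 + 29/130*2 + 1/26*4 + 2/13*3 + 19/130*3 = 171/65 = 2.6308

2.6308 bits


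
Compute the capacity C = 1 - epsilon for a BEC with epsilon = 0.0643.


C = 1 - epsilon = 1 - 0.0643 = 0.9357

0.9357 bits


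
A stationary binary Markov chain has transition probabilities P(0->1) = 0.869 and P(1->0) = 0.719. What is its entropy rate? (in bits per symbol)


Stationary distribution: pi_0 = p10/(p01+p10) = 0.4528, pi_1 = 0.5472. Entropy rate H' = pi_0*H(p01) + pi_1*H(p10) = 0.4528*0.5602 + 0.5472*0.8568 = 0.7225

0.7225 bits/symbol


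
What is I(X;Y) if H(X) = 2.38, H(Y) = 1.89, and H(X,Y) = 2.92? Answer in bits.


I(X;Y) = H(X) + H(Y) - H(X,Y) = 2.38 + 1.89 - 2.92 = 1.35

1.35 bits


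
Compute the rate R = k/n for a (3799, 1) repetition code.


Rate = k/n = 1/3799

1/3799


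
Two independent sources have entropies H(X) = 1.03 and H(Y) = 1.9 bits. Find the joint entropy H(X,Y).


For independent variables, H(X,Y) = H(X) + H(Y) = 1.03 + 1.9 = 2.93

2.93 bits


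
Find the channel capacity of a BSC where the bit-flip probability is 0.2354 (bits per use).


H(p) = -p*log2(p) - (1-p)*log2(1-p) = -0.2354*log2(0.2354) - 0.7646*log2(0.7646) = 0.491236 + 0.296071 = 0.7873. C = 1 - H(p) = 1 - 0.7873 = 0.2127

0.2127 bits


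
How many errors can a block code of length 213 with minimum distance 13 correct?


Correction capability = floor((d-1)/2) = floor((13-1)/2) = 6

6 errors


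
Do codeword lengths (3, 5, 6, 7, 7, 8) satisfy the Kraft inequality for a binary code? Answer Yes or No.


Kraft sum = sum(2^(-l_i)) = 0.1914, need <= 1. Result: satisfied (a binary prefix-free code with these lengths exists)

Yes


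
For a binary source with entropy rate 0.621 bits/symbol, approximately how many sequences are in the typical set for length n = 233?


log2|A_typical| = nH = 233 * 0.621 = 144.693, so |A_typical| ~ 2^144.693 = 3.605e+43

3.605e+43


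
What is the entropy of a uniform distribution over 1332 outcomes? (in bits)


H = log2(n) = log2(1332) = 10.3794

10.3794 bits


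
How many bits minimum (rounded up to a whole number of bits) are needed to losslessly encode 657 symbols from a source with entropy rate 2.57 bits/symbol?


Minimum bits >= n * H = 657 * 2.57 = 1688.49, rounded up to a whole number of bits = 1689

1689 bits


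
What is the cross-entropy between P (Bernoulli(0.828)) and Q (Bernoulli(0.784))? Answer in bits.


H(P,Q) = -p*log2(q) - (1-p)*log2(1-q). -0.828*log2(0.784) = 0.290690; -0.172*log2(0.216) = 0.380274. H(P,Q) = 0.290690 + 0.380274 = 0.671

0.671 bits


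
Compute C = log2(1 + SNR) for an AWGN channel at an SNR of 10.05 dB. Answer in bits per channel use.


SNR_linear = 10^(10.05/10) = 10.1158; C = log2(1 + SNR_linear) = log2(1 + 10.1158) = 3.4745

3.4745 bits/channel use


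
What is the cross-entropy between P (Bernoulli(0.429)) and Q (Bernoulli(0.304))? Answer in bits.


H(P,Q) = -p*log2(q) - (1-p)*log2(1-q). -0.429*log2(0.304) = 0.736961; -0.571*log2(0.696) = 0.298542. H(P,Q) = 0.736961 + 0.298542 = 1.0355

1.0355 bits


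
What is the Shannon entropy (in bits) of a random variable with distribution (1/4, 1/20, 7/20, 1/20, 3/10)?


H = -sum(p_i * log2(p_i)). Terms: -(1/4)*log2(1/4) = 0.500000; -(1/20)*log2(1/20) = 0.216096; -(7/20)*log2(7/20) = 0.530101; -(1/20)*log2(1/20) = 0.216096; -(3/10)*log2(3/10) = 0.521090. H = 0.500000 + 0.216096 + 0.530101 + 0.216096 + 0.521090 = 1.9834

1.9834 bits


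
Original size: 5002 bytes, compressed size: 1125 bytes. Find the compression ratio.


Ratio = original / compressed = 5002 / 1125 = 4.4462

4.4462


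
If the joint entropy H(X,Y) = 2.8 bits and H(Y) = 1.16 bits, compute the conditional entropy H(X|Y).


H(X|Y) = H(X,Y) - H(Y) = 2.8 - 1.16 = 1.64

1.64 bits


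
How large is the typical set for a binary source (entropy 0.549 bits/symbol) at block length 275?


log2|A_typical| = nH = 275 * 0.549 = 150.975, so |A_typical| ~ 2^150.975 = 2.805e+45

2.805e+45


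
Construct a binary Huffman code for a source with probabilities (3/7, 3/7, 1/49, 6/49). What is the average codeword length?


Huffman construction (repeatedly merge the two least-probable nodes; each merge adds 1 bit to every symbol beneath it): 1/49 + 6/49 = 1/7; 1/7 + 3/7 = 4/7; 3/7 + 4/7 = 1. Resulting codeword lengths (in the order the probabilities were given): (2, 1, 3, 3). L_avg = sum(p_i * l_i) = 3/7*2 + 3/7*1 + 1/49*3 + 6/49*3 = 12/7 = 1.7143

1.7143 bits


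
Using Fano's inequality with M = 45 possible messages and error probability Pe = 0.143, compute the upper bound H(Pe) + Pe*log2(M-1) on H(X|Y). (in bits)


H(Pe) = -Pe*log2(Pe) - (1-Pe)*log2(1-Pe) = -0.143*log2(0.143) - 0.857*log2(0.857) = 0.401246 + 0.190796 = 0.592. Pe*log2(M-1) = 0.143*log2(44) = 0.780699. Bound = H(Pe) + Pe*log2(M-1) = 0.401246 + 0.190796 + 0.780699 = 1.3727

1.3727 bits


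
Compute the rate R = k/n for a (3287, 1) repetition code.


Rate = k/n = 1/3287

1/3287


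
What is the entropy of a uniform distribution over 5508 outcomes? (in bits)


H = log2(n) = log2(5508) = 12.4273

12.4273 bits


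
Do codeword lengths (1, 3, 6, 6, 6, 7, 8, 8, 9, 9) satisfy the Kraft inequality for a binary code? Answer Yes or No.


Kraft sum = sum(2^(-l_i)) = 0.6914, need <= 1. Result: satisfied (a binary prefix-free code with these lengths exists)

Yes


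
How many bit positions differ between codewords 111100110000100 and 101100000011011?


Count differing positions: . ^ . . . . ^ ^ . . ^ ^ ^ ^ ^ = 8 differences

8


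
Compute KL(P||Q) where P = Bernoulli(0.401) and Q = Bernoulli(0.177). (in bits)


KL = p*log2(p/q) + (1-p)*log2((1-p)/(1-q)) = 0.401*log2(0.401/0.177) + 0.599*log2(0.599/0.823) = 0.1986

0.1986 bits


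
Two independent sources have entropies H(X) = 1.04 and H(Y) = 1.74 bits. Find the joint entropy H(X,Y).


For independent variables, H(X,Y) = H(X) + H(Y) = 1.04 + 1.74 = 2.78

2.78 bits


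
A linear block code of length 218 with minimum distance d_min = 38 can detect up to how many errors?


Detection capability = d_min - 1 = 38 - 1 = 37

37 errors


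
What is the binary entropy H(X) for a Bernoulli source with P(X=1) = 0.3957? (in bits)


H = -p*log2(p) - (1-p)*log2(1-p). -0.3957*log2(0.3957) = 0.529257; -0.6043*log2(0.6043) = 0.439123. H = 0.529257 + 0.439123 = 0.9684

0.9684 bits


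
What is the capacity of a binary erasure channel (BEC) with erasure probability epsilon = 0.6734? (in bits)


C = 1 - epsilon = 1 - 0.6734 = 0.3266

0.3266 bits


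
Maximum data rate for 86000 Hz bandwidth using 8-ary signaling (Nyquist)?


Rate = 2 * B * log2(M) = 2 * 86000 * 3.0 = 516000.0

516000.0 bps


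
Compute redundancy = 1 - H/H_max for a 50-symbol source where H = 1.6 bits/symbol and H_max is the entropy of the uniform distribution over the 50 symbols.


H_max = log2(K) = log2(50) = 5.6439 bits/symbol. Redundancy = 1 - H/H_max = 1 - 1.6/5.6439 = 1 - 0.2835 = 0.7165

0.7165


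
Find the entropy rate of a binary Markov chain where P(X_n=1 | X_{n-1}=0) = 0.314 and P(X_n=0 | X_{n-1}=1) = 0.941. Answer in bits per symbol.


Stationary distribution: pi_0 = p10/(p01+p10) = 0.7498, pi_1 = 0.2502. Entropy rate H' = pi_0*H(p01) + pi_1*H(p10) = 0.7498*0.8977 + 0.2502*0.3235 = 0.7541

0.7541 bits/symbol


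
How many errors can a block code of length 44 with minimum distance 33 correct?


Correction capability = floor((d-1)/2) = floor((33-1)/2) = 16

16 errors


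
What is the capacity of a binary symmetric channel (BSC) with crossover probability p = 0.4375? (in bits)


H(p) = -p*log2(p) - (1-p)*log2(1-p) = -0.4375*log2(0.4375) - 0.5625*log2(0.5625) = 0.521782 + 0.466917 = 0.9887. C = 1 - H(p) = 1 - 0.9887 = 0.0113

0.0113 bits


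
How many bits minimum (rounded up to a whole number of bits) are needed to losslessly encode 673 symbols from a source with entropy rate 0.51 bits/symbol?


Minimum bits >= n * H = 673 * 0.51 = 343.23, rounded up to a whole number of bits = 344

344 bits


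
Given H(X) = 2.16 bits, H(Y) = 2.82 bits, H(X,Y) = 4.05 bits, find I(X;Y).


I(X;Y) = H(X) + H(Y) - H(X,Y) = 2.16 + 2.82 - 4.05 = 0.93

0.93 bits


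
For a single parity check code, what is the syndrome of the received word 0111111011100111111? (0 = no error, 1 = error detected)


Syndrome = XOR of all bits = 0 XOR 1 XOR 1 XOR 1 XOR 1 XOR 1 XOR 1 XOR 0 XOR 1 XOR 1 XOR 1 XOR 0 XOR 0 XOR 1 XOR 1 XOR 1 XOR 1 XOR 1 XOR 1 = 1

1


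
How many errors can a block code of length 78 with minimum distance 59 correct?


Correction capability = floor((d-1)/2) = floor((59-1)/2) = 29

29 errors


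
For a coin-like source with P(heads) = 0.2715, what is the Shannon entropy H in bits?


H = -p*log2(p) - (1-p)*log2(1-p). -0.2715*log2(0.2715) = 0.510685; -0.7285*log2(0.7285) = 0.332924. H = 0.510685 + 0.332924 = 0.8436

0.8436 bits


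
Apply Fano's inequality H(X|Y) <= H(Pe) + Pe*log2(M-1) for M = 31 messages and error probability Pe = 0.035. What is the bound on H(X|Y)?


H(Pe) = -Pe*log2(Pe) - (1-Pe)*log2(1-Pe) = -0.035*log2(0.035) - 0.965*log2(0.965) = 0.169278 + 0.049600 = 0.2189. Pe*log2(M-1) = 0.035*log2(30) = 0.171741. Bound = H(Pe) + Pe*log2(M-1) = 0.169278 + 0.049600 + 0.171741 = 0.3906

0.3906 bits


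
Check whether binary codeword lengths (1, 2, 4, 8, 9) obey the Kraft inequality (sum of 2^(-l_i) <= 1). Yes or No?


Kraft sum = sum(2^(-l_i)) = 0.8184, need <= 1. Result: satisfied (a binary prefix-free code with these lengths exists)

Yes


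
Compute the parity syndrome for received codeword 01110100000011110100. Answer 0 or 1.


Syndrome = XOR of all bits = 0 XOR 1 XOR 1 XOR 1 XOR 0 XOR 1 XOR 0 XOR 0 XOR 0 XOR 0 XOR 0 XOR 0 XOR 1 XOR 1 XOR 1 XOR 1 XOR 0 XOR 1 XOR 0 XOR 0 = 1

1


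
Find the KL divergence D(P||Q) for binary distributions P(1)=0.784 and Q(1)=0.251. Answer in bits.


KL = p*log2(p/q) + (1-p)*log2((1-p)/(1-q)) = 0.784*log2(0.784/0.251) + 0.216*log2(0.216/0.749) = 0.9008

0.9008 bits


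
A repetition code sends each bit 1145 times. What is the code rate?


Rate = k/n = 1/1145

1/1145


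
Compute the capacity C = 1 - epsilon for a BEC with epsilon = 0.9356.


C = 1 - epsilon = 1 - 0.9356 = 0.0644

0.0644 bits


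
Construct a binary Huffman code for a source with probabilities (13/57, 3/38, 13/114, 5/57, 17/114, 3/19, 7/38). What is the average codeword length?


Huffman construction (repeatedly merge the two least-probable nodes; each merge adds 1 bit to every symbol beneath it): 3/38 + 5/57 = 1/6; 13/114 + 17/114 = 5/19; 3/19 + 1/6 = 37/114; 7/38 + 13/57 = 47/114; 5/19 + 37/114 = 67/114; 47/114 + 67/114 = 1. Resulting codeword lengths (in the order the probabilities were given): (2, 4, 3, 4, 3, 3, 2). L_avg = sum(p_i * l_i) = 13/57*2 + 3/38*4 + 13/114*3 + 5/57*4 + 17/114*3 + 3/19*3 + 7/38*2 = 157/57 = 2.7544

2.7544 bits


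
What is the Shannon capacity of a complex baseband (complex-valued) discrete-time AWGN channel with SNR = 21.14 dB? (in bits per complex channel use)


SNR_linear = 10^(21.14/10) = 130.017; C = log2(1 + SNR_linear) = log2(1 + 130.017) = 7.0336

7.0336 bits/channel use


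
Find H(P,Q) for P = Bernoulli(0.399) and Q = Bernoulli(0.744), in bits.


H(P,Q) = -p*log2(q) - (1-p)*log2(1-q). -0.399*log2(0.744) = 0.170224; -0.601*log2(0.256) = 1.181436. H(P,Q) = 0.170224 + 1.181436 = 1.3517

1.3517 bits


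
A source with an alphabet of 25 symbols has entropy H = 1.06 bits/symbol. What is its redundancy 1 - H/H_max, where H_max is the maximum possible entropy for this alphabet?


H_max = log2(K) = log2(25) = 4.6439 bits/symbol. Redundancy = 1 - H/H_max = 1 - 1.06/4.6439 = 1 - 0.2283 = 0.7717

0.7717


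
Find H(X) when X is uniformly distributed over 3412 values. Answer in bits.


H = log2(n) = log2(3412) = 11.7364

11.7364 bits


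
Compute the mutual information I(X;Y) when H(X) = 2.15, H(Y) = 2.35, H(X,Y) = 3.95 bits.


I(X;Y) = H(X) + H(Y) - H(X,Y) = 2.15 + 2.35 - 3.95 = 0.55

0.55 bits


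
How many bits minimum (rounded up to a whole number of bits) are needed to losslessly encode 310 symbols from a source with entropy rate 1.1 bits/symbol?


Minimum bits >= n * H = 310 * 1.1 = 341.0, rounded up to a whole number of bits = 341

341 bits


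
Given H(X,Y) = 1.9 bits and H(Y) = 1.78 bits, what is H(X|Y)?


H(X|Y) = H(X,Y) - H(Y) = 1.9 - 1.78 = 0.12

0.12 bits


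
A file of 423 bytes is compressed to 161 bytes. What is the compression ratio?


Ratio = original / compressed = 423 / 161 = 2.6273

2.6273


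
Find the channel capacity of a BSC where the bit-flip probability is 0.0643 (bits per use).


H(p) = -p*log2(p) - (1-p)*log2(1-p) = -0.0643*log2(0.0643) - 0.9357*log2(0.9357) = 0.254566 + 0.089717 = 0.3443. C = 1 - H(p) = 1 - 0.3443 = 0.6557

0.6557 bits


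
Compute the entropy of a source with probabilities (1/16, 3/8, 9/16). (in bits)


H = -sum(p_i * log2(p_i)). Terms: -(1/16)*log2(1/16) = 0.250000; -(3/8)*log2(3/8) = 0.530639; -(9/16)*log2(9/16) = 0.466917. H = 0.250000 + 0.530639 + 0.466917 = 1.2476

1.2476 bits


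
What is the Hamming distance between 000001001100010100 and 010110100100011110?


Count differing positions: . ^ . ^ ^ ^ ^ . ^ . . . . . ^ . ^ . = 8 differences

8


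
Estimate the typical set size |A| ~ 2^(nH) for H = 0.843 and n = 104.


log2|A_typical| = nH = 104 * 0.843 = 87.672, so |A_typical| ~ 2^87.672 = 2.465e+26

2.465e+26


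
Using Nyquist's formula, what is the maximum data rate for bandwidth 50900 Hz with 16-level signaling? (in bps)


Rate = 2 * B * log2(M) = 2 * 50900 * 4.0 = 407200.0

407200.0 bps


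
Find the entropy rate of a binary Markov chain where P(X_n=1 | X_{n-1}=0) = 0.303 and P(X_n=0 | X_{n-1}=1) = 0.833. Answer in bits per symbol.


Stationary distribution: pi_0 = p10/(p01+p10) = 0.7333, pi_1 = 0.2667. Entropy rate H' = pi_0*H(p01) + pi_1*H(p10) = 0.7333*0.8849 + 0.2667*0.6508 = 0.8225

0.8225 bits/symbol


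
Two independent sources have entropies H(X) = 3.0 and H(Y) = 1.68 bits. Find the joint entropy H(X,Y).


For independent variables, H(X,Y) = H(X) + H(Y) = 3.0 + 1.68 = 4.68

4.68 bits


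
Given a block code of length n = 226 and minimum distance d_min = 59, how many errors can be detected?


Detection capability = d_min - 1 = 59 - 1 = 58

58 errors


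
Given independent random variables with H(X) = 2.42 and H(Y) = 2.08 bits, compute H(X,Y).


For independent variables, H(X,Y) = H(X) + H(Y) = 2.42 + 2.08 = 4.5

4.5 bits


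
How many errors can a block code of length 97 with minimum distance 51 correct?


Correction capability = floor((d-1)/2) = floor((51-1)/2) = 25

25 errors


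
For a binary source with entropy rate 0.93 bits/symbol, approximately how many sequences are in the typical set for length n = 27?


log2|A_typical| = nH = 27 * 0.93 = 25.11, so |A_typical| ~ 2^25.11 = 3.621e+07

3.621e+07


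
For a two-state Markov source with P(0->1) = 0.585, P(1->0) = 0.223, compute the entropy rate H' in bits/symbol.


Stationary distribution: pi_0 = p10/(p01+p10) = 0.276, pi_1 = 0.724. Entropy rate H' = pi_0*H(p01) + pi_1*H(p10) = 0.276*0.9791 + 0.724*0.7656 = 0.8245

0.8245 bits/symbol


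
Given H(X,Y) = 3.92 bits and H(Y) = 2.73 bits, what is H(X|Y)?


H(X|Y) = H(X,Y) - H(Y) = 3.92 - 2.73 = 1.19

1.19 bits


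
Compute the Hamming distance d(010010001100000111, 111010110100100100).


Count differing positions: ^ . ^ . . . ^ ^ ^ . . . ^ . . . ^ ^ = 8 differences

8


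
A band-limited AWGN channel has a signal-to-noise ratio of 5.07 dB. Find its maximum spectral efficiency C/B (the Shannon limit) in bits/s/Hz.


SNR_linear = 10^(5.07/10) = 3.2137; C/B = log2(1 + SNR_linear) = log2(1 + 3.2137) = 2.0751

2.0751 bits/s/Hz


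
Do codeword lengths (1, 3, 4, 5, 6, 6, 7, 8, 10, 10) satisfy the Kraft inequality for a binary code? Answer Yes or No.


Kraft sum = sum(2^(-l_i)) = 0.7637, need <= 1. Result: satisfied (a binary prefix-free code with these lengths exists)

Yes


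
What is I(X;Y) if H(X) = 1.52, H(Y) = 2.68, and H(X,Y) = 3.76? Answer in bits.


I(X;Y) = H(X) + H(Y) - H(X,Y) = 1.52 + 2.68 - 3.76 = 0.44

0.44 bits


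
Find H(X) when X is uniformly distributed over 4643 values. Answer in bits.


H = log2(n) = log2(4643) = 12.1808

12.1808 bits


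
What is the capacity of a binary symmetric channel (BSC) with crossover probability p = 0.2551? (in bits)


H(p) = -p*log2(p) - (1-p)*log2(1-p) = -0.2551*log2(0.2551) - 0.7449*log2(0.7449) = 0.502768 + 0.316494 = 0.8193. C = 1 - H(p) = 1 - 0.8193 = 0.1807

0.1807 bits


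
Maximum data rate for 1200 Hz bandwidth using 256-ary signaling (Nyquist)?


Rate = 2 * B * log2(M) = 2 * 1200 * 8.0 = 19200.0

19200.0 bps


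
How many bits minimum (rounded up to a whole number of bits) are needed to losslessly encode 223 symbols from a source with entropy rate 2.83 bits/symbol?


Minimum bits >= n * H = 223 * 2.83 = 631.09, rounded up to a whole number of bits = 632

632 bits


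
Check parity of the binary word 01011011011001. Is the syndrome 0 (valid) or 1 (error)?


Syndrome = XOR of all bits = 0 XOR 1 XOR 0 XOR 1 XOR 1 XOR 0 XOR 1 XOR 1 XOR 0 XOR 1 XOR 1 XOR 0 XOR 0 XOR 1 = 0

0


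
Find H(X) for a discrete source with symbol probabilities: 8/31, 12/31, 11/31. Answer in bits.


H = -sum(p_i * log2(p_i)). Terms: -(8/31)*log2(8/31) = 0.504309; -(12/31)*log2(12/31) = 0.530026; -(11/31)*log2(11/31) = 0.530400. H = 0.504309 + 0.530026 + 0.530400 = 1.5647

1.5647 bits


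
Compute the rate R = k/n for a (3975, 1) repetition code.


Rate = k/n = 1/3975

1/3975


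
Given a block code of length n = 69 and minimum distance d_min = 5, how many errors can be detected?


Detection capability = d_min - 1 = 5 - 1 = 4

4 errors


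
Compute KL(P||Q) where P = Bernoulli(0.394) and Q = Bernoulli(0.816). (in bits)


KL = p*log2(p/q) + (1-p)*log2((1-p)/(1-q)) = 0.394*log2(0.394/0.816) + 0.606*log2(0.606/0.184) = 0.6282

0.6282 bits


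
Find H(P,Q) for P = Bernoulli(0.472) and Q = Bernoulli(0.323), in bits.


H(P,Q) = -p*log2(q) - (1-p)*log2(1-q). -0.472*log2(0.323) = 0.769546; -0.528*log2(0.677) = 0.297144. H(P,Q) = 0.769546 + 0.297144 = 1.0667

1.0667 bits


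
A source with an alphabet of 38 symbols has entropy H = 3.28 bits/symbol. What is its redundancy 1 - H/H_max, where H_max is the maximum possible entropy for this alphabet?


H_max = log2(K) = log2(38) = 5.2479 bits/symbol. Redundancy = 1 - H/H_max = 1 - 3.28/5.2479 = 1 - 0.625 = 0.375

0.375


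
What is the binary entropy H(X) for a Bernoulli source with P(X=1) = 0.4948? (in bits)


H = -p*log2(p) - (1-p)*log2(1-p). -0.4948*log2(0.4948) = 0.502263; -0.5052*log2(0.5052) = 0.497659. H = 0.502263 + 0.497659 = 0.9999

0.9999 bits


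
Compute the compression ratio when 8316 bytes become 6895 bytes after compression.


Ratio = original / compressed = 8316 / 6895 = 1.2061

1.2061


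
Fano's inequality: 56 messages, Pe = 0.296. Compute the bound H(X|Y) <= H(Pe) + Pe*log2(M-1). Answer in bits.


H(Pe) = -Pe*log2(Pe) - (1-Pe)*log2(1-Pe) = -0.296*log2(0.296) - 0.704*log2(0.704) = 0.519874 + 0.356472 = 0.8763. Pe*log2(M-1) = 0.296*log2(55) = 1.711282. Bound = H(Pe) + Pe*log2(M-1) = 0.519874 + 0.356472 + 1.711282 = 2.5876

2.5876 bits


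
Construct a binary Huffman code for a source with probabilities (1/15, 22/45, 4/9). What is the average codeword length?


Huffman construction (repeatedly merge the two least-probable nodes; each merge adds 1 bit to every symbol beneath it): 1/15 + 4/9 = 23/45; 22/45 + 23/45 = 1. Resulting codeword lengths (in the order the probabilities were given): (2, 1, 2). L_avg = sum(p_i * l_i) = 1/15*2 + 22/45*1 + 4/9*2 = 68/45 = 1.5111

1.5111 bits


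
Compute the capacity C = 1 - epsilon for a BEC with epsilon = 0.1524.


C = 1 - epsilon = 1 - 0.1524 = 0.8476

0.8476 bits


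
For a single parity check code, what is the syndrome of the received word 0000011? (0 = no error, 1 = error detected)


Syndrome = XOR of all bits = 0 XOR 0 XOR 0 XOR 0 XOR 0 XOR 1 XOR 1 = 0

0


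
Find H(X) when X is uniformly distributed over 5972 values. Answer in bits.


H = log2(n) = log2(5972) = 12.544

12.544 bits


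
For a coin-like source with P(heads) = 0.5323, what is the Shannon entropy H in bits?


H = -p*log2(p) - (1-p)*log2(1-p). -0.5323*log2(0.5323) = 0.484227; -0.4677*log2(0.4677) = 0.512760. H = 0.484227 + 0.512760 = 0.997

0.997 bits


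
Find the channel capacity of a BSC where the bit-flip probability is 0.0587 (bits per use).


H(p) = -p*log2(p) - (1-p)*log2(1-p) = -0.0587*log2(0.0587) - 0.9413*log2(0.9413) = 0.240112 + 0.082151 = 0.3223. C = 1 - H(p) = 1 - 0.3223 = 0.6777

0.6777 bits


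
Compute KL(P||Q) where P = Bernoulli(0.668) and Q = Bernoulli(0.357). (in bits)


KL = p*log2(p/q) + (1-p)*log2((1-p)/(1-q)) = 0.668*log2(0.668/0.357) + 0.332*log2(0.332/0.643) = 0.2872

0.2872 bits


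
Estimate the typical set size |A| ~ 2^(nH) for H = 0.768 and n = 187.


log2|A_typical| = nH = 187 * 0.768 = 143.616, so |A_typical| ~ 2^143.616 = 1.709e+43

1.709e+43


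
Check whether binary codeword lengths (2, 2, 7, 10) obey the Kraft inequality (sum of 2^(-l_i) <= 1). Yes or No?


Kraft sum = sum(2^(-l_i)) = 0.5088, need <= 1. Result: satisfied (a binary prefix-free code with these lengths exists)

Yes


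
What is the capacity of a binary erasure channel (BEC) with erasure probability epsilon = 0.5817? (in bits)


C = 1 - epsilon = 1 - 0.5817 = 0.4183

0.4183 bits


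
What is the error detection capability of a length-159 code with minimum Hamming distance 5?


Detection capability = d_min - 1 = 5 - 1 = 4

4 errors


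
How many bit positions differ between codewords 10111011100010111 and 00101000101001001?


Count differing positions: ^ . . ^ . . ^ ^ . . ^ . ^ ^ ^ ^ . = 9 differences

9


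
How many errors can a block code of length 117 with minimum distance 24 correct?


Correction capability = floor((d-1)/2) = floor((24-1)/2) = 11

11 errors


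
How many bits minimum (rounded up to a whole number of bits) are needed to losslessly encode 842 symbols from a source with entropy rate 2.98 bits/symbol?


Minimum bits >= n * H = 842 * 2.98 = 2509.16, rounded up to a whole number of bits = 2510

2510 bits


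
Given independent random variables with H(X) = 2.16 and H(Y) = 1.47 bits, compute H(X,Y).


For independent variables, H(X,Y) = H(X) + H(Y) = 2.16 + 1.47 = 3.63

3.63 bits


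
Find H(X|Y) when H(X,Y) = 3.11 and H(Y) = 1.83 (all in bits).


H(X|Y) = H(X,Y) - H(Y) = 3.11 - 1.83 = 1.28

1.28 bits


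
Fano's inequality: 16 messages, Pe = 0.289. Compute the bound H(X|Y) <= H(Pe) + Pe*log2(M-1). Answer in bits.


H(Pe) = -Pe*log2(Pe) - (1-Pe)*log2(1-Pe) = -0.289*log2(0.289) - 0.711*log2(0.711) = 0.517558 + 0.349868 = 0.8674. Pe*log2(M-1) = 0.289*log2(15) = 1.129091. Bound = H(Pe) + Pe*log2(M-1) = 0.517558 + 0.349868 + 1.129091 = 1.9965

1.9965 bits


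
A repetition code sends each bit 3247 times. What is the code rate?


Rate = k/n = 1/3247

1/3247


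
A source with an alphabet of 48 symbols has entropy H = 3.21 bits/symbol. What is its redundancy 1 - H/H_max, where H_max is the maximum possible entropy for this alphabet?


H_max = log2(K) = log2(48) = 5.585 bits/symbol. Redundancy = 1 - H/H_max = 1 - 3.21/5.585 = 1 - 0.5748 = 0.4252

0.4252


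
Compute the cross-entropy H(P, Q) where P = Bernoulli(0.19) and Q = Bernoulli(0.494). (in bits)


H(P,Q) = -p*log2(q) - (1-p)*log2(1-q). -0.19*log2(0.494) = 0.193309; -0.81*log2(0.506) = 0.796060. H(P,Q) = 0.193309 + 0.796060 = 0.9894

0.9894 bits


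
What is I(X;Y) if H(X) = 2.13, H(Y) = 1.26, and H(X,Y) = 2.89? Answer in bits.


I(X;Y) = H(X) + H(Y) - H(X,Y) = 2.13 + 1.26 - 2.89 = 0.5

0.5 bits


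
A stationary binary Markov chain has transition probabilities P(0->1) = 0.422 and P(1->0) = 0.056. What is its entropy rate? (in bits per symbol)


Stationary distribution: pi_0 = p10/(p01+p10) = 0.1172, pi_1 = 0.8828. Entropy rate H' = pi_0*H(p01) + pi_1*H(p10) = 0.1172*0.9824 + 0.8828*0.3114 = 0.39

0.39 bits/symbol


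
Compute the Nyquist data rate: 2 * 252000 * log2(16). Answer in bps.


Rate = 2 * B * log2(M) = 2 * 252000 * 4.0 = 2016000.0

2016000.0 bps


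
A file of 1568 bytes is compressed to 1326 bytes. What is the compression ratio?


Ratio = original / compressed = 1568 / 1326 = 1.1825

1.1825


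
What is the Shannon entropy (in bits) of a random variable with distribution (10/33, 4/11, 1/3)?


H = -sum(p_i * log2(p_i)). Terms: -(10/33)*log2(10/33) = 0.521959; -(4/11)*log2(4/11) = 0.530702; -(1/3)*log2(1/3) = 0.528321. H = 0.521959 + 0.530702 + 0.528321 = 1.581

1.581 bits


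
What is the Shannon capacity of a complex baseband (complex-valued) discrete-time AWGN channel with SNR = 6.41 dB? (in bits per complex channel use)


SNR_linear = 10^(6.41/10) = 4.3752; C = log2(1 + SNR_linear) = log2(1 + 4.3752) = 2.4263

2.4263 bits/channel use


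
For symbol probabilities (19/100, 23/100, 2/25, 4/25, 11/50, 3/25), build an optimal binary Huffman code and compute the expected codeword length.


Huffman construction (repeatedly merge the two least-probable nodes; each merge adds 1 bit to every symbol beneath it): 2/25 + 3/25 = 1/5; 4/25 + 19/100 = 7/20; 1/5 + 11/50 = 21/50; 23/100 + 7/20 = 29/50; 21/50 + 29/50 = 1. Resulting codeword lengths (in the order the probabilities were given): (3, 2, 3, 3, 2, 3). L_avg = sum(p_i * l_i) = 19/100*3 + 23/100*2 + 2/25*3 + 4/25*3 + 11/50*2 + 3/25*3 = 51/20 = 2.55

2.55 bits


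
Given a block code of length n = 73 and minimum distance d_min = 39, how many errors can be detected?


Detection capability = d_min - 1 = 39 - 1 = 38

38 errors


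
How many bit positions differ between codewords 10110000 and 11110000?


Count differing positions: . ^ . . . . . . = 1 differences

1


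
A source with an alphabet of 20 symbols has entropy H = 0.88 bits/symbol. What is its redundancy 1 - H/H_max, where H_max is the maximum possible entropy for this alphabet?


H_max = log2(K) = log2(20) = 4.3219 bits/symbol. Redundancy = 1 - H/H_max = 1 - 0.88/4.3219 = 1 - 0.2036 = 0.7964

0.7964


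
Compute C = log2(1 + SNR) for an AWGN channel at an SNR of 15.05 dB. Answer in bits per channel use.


SNR_linear = 10^(15.05/10) = 31.989; C = log2(1 + SNR_linear) = log2(1 + 31.989) = 5.0439

5.0439 bits/channel use


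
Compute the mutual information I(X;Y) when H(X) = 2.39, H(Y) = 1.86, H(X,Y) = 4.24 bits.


I(X;Y) = H(X) + H(Y) - H(X,Y) = 2.39 + 1.86 - 4.24 = 0.01

0.01 bits


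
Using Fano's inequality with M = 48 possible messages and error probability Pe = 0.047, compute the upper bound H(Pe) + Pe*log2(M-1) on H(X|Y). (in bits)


H(Pe) = -Pe*log2(Pe) - (1-Pe)*log2(1-Pe) = -0.047*log2(0.047) - 0.953*log2(0.953) = 0.207326 + 0.066188 = 0.2735. Pe*log2(M-1) = 0.047*log2(47) = 0.261066. Bound = H(Pe) + Pe*log2(M-1) = 0.207326 + 0.066188 + 0.261066 = 0.5346

0.5346 bits


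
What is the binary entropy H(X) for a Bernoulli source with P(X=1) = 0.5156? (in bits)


H = -p*log2(p) - (1-p)*log2(1-p). -0.5156*log2(0.5156) = 0.492746; -0.4844*log2(0.4844) = 0.506551. H = 0.492746 + 0.506551 = 0.9993

0.9993 bits


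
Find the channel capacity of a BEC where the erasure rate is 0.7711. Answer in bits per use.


C = 1 - epsilon = 1 - 0.7711 = 0.2289

0.2289 bits


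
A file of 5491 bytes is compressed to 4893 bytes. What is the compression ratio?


Ratio = original / compressed = 5491 / 4893 = 1.1222

1.1222


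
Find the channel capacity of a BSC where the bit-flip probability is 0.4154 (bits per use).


H(p) = -p*log2(p) - (1-p)*log2(1-p) = -0.4154*log2(0.4154) - 0.5846*log2(0.5846) = 0.526489 + 0.452760 = 0.9792. C = 1 - H(p) = 1 - 0.9792 = 0.0208

0.0208 bits


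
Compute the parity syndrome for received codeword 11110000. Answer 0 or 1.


Syndrome = XOR of all bits = 1 XOR 1 XOR 1 XOR 1 XOR 0 XOR 0 XOR 0 XOR 0 = 0

0


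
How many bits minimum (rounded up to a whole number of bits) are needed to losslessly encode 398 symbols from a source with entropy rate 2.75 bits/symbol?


Minimum bits >= n * H = 398 * 2.75 = 1094.5, rounded up to a whole number of bits = 1095

1095 bits


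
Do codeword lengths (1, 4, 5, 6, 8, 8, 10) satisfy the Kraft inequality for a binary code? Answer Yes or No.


Kraft sum = sum(2^(-l_i)) = 0.6182, need <= 1. Result: satisfied (a binary prefix-free code with these lengths exists)

Yes


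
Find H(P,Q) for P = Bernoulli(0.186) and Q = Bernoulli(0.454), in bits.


H(P,Q) = -p*log2(q) - (1-p)*log2(1-q). -0.186*log2(0.454) = 0.211898; -0.814*log2(0.546) = 0.710644. H(P,Q) = 0.211898 + 0.710644 = 0.9225

0.9225 bits


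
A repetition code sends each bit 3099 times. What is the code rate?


Rate = k/n = 1/3099

1/3099


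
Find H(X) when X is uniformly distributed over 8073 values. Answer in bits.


H = log2(n) = log2(8073) = 12.9789

12.9789 bits


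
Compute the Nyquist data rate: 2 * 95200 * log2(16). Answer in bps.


Rate = 2 * B * log2(M) = 2 * 95200 * 4.0 = 761600.0

761600.0 bps


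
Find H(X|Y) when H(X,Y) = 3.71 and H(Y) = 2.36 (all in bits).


H(X|Y) = H(X,Y) - H(Y) = 3.71 - 2.36 = 1.35

1.35 bits


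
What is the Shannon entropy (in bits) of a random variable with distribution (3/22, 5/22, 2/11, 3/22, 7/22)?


H = -sum(p_i * log2(p_i)). Terms: -(3/22)*log2(3/22) = 0.391973; -(5/22)*log2(5/22) = 0.485796; -(2/11)*log2(2/11) = 0.447169; -(3/22)*log2(3/22) = 0.391973; -(7/22)*log2(7/22) = 0.525661. H = 0.391973 + 0.485796 + 0.447169 + 0.391973 + 0.525661 = 2.2426

2.2426 bits


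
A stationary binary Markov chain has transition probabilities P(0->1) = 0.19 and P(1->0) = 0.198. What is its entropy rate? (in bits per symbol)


Stationary distribution: pi_0 = p10/(p01+p10) = 0.5103, pi_1 = 0.4897. Entropy rate H' = pi_0*H(p01) + pi_1*H(p10) = 0.5103*0.7015 + 0.4897*0.7179 = 0.7095

0.7095 bits/symbol


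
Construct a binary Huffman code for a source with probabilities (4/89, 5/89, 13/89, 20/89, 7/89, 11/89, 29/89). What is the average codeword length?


Huffman construction (repeatedly merge the two least-probable nodes; each merge adds 1 bit to every symbol beneath it): 4/89 + 5/89 = 9/89; 7/89 + 9/89 = 16/89; 11/89 + 13/89 = 24/89; 16/89 + 20/89 = 36/89; 24/89 + 29/89 = 53/89; 36/89 + 53/89 = 1. Resulting codeword lengths (in the order the probabilities were given): (4, 4, 3, 2, 3, 3, 2). L_avg = sum(p_i * l_i) = 4/89*4 + 5/89*4 + 13/89*3 + 20/89*2 + 7/89*3 + 11/89*3 + 29/89*2 = 227/89 = 2.5506

2.5506 bits


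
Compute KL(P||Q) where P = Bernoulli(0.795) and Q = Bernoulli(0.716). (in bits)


KL = p*log2(p/q) + (1-p)*log2((1-p)/(1-q)) = 0.795*log2(0.795/0.716) + 0.205*log2(0.205/0.284) = 0.0236

0.0236 bits


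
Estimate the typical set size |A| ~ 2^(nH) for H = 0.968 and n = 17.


log2|A_typical| = nH = 17 * 0.968 = 16.456, so |A_typical| ~ 2^16.456 = 8.990e+04

8.990e+04


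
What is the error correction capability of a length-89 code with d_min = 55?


Correction capability = floor((d-1)/2) = floor((55-1)/2) = 27

27 errors


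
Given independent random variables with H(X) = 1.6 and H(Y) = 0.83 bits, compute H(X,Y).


For independent variables, H(X,Y) = H(X) + H(Y) = 1.6 + 0.83 = 2.43

2.43 bits


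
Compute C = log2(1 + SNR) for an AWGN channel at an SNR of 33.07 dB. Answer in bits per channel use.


SNR_linear = 10^(33.07/10) = 2027.6827; C = log2(1 + SNR_linear) = log2(1 + 2027.6827) = 10.9863

10.9863 bits/channel use


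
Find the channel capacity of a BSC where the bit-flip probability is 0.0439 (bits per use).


H(p) = -p*log2(p) - (1-p)*log2(1-p) = -0.0439*log2(0.0439) - 0.9561*log2(0.9561) = 0.197973 + 0.061923 = 0.2599. C = 1 - H(p) = 1 - 0.2599 = 0.7401

0.7401 bits


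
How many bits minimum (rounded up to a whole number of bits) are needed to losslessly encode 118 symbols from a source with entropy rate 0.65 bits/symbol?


Minimum bits >= n * H = 118 * 0.65 = 76.7, rounded up to a whole number of bits = 77

77 bits


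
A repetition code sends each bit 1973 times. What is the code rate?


Rate = k/n = 1/1973

1/1973


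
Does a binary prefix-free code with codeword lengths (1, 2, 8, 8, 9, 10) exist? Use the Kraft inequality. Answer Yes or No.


Kraft sum = sum(2^(-l_i)) = 0.7607, need <= 1. Result: satisfied (a binary prefix-free code with these lengths exists)

Yes


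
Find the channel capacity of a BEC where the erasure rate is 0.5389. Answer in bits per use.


C = 1 - epsilon = 1 - 0.5389 = 0.4611

0.4611 bits


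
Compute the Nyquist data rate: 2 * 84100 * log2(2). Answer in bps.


Rate = 2 * B * log2(M) = 2 * 84100 * 1.0 = 168200.0

168200.0 bps


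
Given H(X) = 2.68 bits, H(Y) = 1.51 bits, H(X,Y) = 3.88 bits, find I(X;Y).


I(X;Y) = H(X) + H(Y) - H(X,Y) = 2.68 + 1.51 - 3.88 = 0.31

0.31 bits


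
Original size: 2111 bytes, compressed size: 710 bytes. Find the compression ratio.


Ratio = original / compressed = 2111 / 710 = 2.9732

2.9732


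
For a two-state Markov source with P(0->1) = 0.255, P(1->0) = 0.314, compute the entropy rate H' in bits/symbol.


Stationary distribution: pi_0 = p10/(p01+p10) = 0.5518, pi_1 = 0.4482. Entropy rate H' = pi_0*H(p01) + pi_1*H(p10) = 0.5518*0.8191 + 0.4482*0.8977 = 0.8543

0.8543 bits/symbol


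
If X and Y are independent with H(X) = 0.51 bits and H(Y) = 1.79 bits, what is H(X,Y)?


For independent variables, H(X,Y) = H(X) + H(Y) = 0.51 + 1.79 = 2.3

2.3 bits


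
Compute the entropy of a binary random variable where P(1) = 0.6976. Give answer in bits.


H = -p*log2(p) - (1-p)*log2(1-p). -0.6976*log2(0.6976) = 0.362423; -0.3024*log2(0.3024) = 0.521782. H = 0.362423 + 0.521782 = 0.8842

0.8842 bits


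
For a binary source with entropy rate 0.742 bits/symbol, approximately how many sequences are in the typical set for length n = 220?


log2|A_typical| = nH = 220 * 0.742 = 163.24, so |A_typical| ~ 2^163.24 = 1.381e+49

1.381e+49


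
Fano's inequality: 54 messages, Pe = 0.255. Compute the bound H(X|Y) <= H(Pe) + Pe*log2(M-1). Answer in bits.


H(Pe) = -Pe*log2(Pe) - (1-Pe)*log2(1-Pe) = -0.255*log2(0.255) - 0.745*log2(0.745) = 0.502715 + 0.316392 = 0.8191. Pe*log2(M-1) = 0.255*log2(53) = 1.460620. Bound = H(Pe) + Pe*log2(M-1) = 0.502715 + 0.316392 + 1.460620 = 2.2797

2.2797 bits


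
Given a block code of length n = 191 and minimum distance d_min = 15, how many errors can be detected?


Detection capability = d_min - 1 = 15 - 1 = 14

14 errors


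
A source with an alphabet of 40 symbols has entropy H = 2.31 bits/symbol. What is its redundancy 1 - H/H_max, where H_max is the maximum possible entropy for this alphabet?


H_max = log2(K) = log2(40) = 5.3219 bits/symbol. Redundancy = 1 - H/H_max = 1 - 2.31/5.3219 = 1 - 0.4341 = 0.5659

0.5659
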